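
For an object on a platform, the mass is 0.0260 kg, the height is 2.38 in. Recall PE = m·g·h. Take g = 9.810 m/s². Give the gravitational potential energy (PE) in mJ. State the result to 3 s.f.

15.4 mJ

PE is given directly by: PE = mgh.
m = 0.0260 kg; h = 2.38 in = 0.06045 m; g = 9.810 m/s².
PE = 0.01542 J
0.01542 J × (1 mJ / 0.001000 J) = 15.42 mJ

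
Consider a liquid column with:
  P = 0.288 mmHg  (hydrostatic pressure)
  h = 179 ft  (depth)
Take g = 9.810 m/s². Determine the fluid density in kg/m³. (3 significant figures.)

Solving P = ρ·g·h for ρ: ρ = P/(g·h).
P = 0.288 mmHg = 38.40 Pa; h = 179 ft = 54.56 m; g = 9.810 m/s².
ρ = 0.07174 kg/m³

0.0717 kg/m³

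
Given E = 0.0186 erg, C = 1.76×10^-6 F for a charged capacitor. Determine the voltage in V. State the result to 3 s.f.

0.0460 V

Rearranging E = ½C·V² for V: V = √(2E/C).
E = 0.0186 erg = 1.860×10^-9 J; C = 1.76×10^-6 F.
V = 0.04597 V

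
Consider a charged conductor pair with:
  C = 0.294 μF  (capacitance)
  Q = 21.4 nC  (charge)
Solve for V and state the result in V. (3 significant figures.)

0.0728 V

Rearranging C = Q/V for V: V = Q/C.
C = 0.294 μF = 2.940×10^-7 F; Q = 21.4 nC = 2.140×10^-8 C.
V = 0.07279 V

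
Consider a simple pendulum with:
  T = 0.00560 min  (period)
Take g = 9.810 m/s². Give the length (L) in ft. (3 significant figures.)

Rearranging: L = g·(T/2π)².
T = 0.00560 min = 0.3360 s; g = 9.810 m/s².
L = 0.02805 m
0.02805 m × (1 ft / 0.3048 m) = 0.09204 ft

0.0920 ft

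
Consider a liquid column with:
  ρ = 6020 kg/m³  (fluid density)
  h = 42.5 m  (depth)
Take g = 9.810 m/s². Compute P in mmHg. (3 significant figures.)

18800 mmHg

Directly: P = ρgh.
ρ = 6020 kg/m³; h = 42.5 m; g = 9.810 m/s².
P = 2.510×10^6 Pa  (the unit combination reduces to kg/(m·s²) = Pa)
2.510×10^6 Pa × (1 mmHg / 133.3 Pa) = 18826 mmHg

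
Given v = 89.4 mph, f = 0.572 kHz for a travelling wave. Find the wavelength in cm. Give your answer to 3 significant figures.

Rearranging: λ = v/f.
v = 89.4 mph = 39.97 m/s; f = 0.572 kHz = 572.0 Hz.
λ = 0.06987 m
0.06987 m × (1 cm / 0.01000 m) = 6.987 cm

6.99 cm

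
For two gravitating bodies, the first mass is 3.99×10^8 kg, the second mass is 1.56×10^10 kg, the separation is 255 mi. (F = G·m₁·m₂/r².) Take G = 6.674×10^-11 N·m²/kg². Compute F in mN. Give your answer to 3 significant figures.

Directly: F = Gm₁m₂/r².
m₁ = 3.99×10^8 kg; m₂ = 1.56×10^10 kg; r = 255 mi = 4.104×10^5 m; G = 6.674×10^-11 N·m²/kg².
F = 0.002467 N  (the unit combination reduces to kg·m/s² = N)
0.002467 N × (1 mN / 0.001000 N) = 2.467 mN

2.47 mN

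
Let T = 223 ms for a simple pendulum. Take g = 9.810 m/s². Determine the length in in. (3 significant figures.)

0.487 in

Rearranging T = 2π√(L/g) for L: L = g·(T/2π)².
T = 223 ms = 0.2230 s; g = 9.810 m/s².
L = 0.01236 m
0.01236 m × (1 in / 0.02540 m) = 0.4865 in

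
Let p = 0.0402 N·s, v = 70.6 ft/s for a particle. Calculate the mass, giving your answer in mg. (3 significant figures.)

1870 mg

Solving p = m·v for m: m = p/v.
p = 0.0402 N·s = 0.04020 kg·m/s; v = 70.6 ft/s = 21.52 m/s.
m = 0.001868 kg
0.001868 kg × (1 mg / 1.000×10^-6 kg) = 1868 mg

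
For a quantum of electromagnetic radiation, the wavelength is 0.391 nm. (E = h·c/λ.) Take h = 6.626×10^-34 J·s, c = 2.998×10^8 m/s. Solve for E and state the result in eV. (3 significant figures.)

3170 eV

Directly: E = hc/λ.
λ = 0.391 nm = 3.910×10^-10 m; h = 6.626×10^-34 J·s; c = 2.998×10^8 m/s.
E = 5.080×10^-16 J
5.080×10^-16 J × (1 eV / 1.602×10^-19 J) = 3171 eV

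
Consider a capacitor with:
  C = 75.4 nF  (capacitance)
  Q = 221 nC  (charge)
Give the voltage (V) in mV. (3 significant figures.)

Rearranging: V = Q/C.
C = 75.4 nF = 7.540×10^-8 F; Q = 221 nC = 2.210×10^-7 C.
V = 2.931 V  (the unit combination reduces to kg·m²/(A·s³) = V)
2.931 V × (1 mV / 0.001000 V) = 2931 mV

2930 mV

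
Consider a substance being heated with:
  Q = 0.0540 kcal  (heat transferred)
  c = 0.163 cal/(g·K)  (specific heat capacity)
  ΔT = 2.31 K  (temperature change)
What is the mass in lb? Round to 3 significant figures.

Rearranging: m = Q/(c·ΔT).
Q = 0.0540 kcal = 225.9 J; c = 0.163 cal/(g·K) = 682.0 J/(kg·K); ΔT = 2.31 K.
m = 0.1434 kg
0.1434 kg × (1 lb / 0.4536 kg) = 0.3162 lb

0.316 lb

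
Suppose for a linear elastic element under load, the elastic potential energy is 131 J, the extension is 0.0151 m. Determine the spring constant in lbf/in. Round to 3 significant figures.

6560 lbf/in

Rearranging U = ½k·x² for k: k = 2U/x².
U = 131 J; x = 0.0151 m.
k = 1.149×10^6 N/m
1.149×10^6 N/m × (1 lbf/in / 175.1 N/m) = 6561 lbf/in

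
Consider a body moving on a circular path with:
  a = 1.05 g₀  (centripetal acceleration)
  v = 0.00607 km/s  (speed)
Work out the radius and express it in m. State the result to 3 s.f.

Rearranging: r = v²/a.
a = 1.05 g₀ = 10.30 m/s²; v = 0.00607 km/s = 6.070 m/s.
r = 3.578 m

3.58 m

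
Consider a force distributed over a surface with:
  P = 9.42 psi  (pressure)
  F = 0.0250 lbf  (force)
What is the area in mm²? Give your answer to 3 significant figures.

1.71 mm²

Rearranging P = F/A for A: A = F/P.
P = 9.42 psi = 64949 Pa; F = 0.0250 lbf = 0.1112 N.
A = 1.712×10^-6 m²
1.712×10^-6 m² × (1 mm² / 1.000×10^-6 m²) = 1.712 mm²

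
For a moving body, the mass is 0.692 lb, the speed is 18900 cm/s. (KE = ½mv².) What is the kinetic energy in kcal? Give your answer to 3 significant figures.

1.34 kcal

KE is given directly by: KE = ½mv².
m = 0.692 lb = 0.3139 kg; v = 18900 cm/s = 189.0 m/s.
KE = 5606 J
5606 J × (1 kcal / 4184 J) = 1.340 kcal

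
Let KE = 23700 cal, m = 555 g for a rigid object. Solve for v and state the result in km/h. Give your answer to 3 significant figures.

Rearranging KE = ½mv² for v: v = √(2·KE/m).
KE = 23700 cal = 99161 J; m = 555 g = 0.5550 kg.
v = 597.8 m/s
597.8 m/s × (1 km/h / 0.2778 m/s) = 2152 km/h

2150 km/h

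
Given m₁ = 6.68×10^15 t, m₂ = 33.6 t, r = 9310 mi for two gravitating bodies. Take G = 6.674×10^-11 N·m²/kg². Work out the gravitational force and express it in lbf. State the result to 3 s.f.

0.0150 lbf

From Newton's law of gravitation: F = Gm₁m₂/r².
m₁ = 6.68×10^15 t = 6.680×10^18 kg; m₂ = 33.6 t = 33600 kg; r = 9310 mi = 1.498×10^7 m; G = 6.674×10^-11 N·m²/kg².
F = 0.06673 N  (the unit combination reduces to kg·m/s² = N)
0.06673 N × (1 lbf / 4.448 N) = 0.01500 lbf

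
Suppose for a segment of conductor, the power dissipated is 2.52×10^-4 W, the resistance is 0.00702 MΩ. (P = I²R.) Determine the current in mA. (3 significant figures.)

0.189 mA

Rearranging: I = √(P/R).
P = 2.52×10^-4 W; R = 0.00702 MΩ = 7020 Ω.
I = 1.895×10^-4 A
1.895×10^-4 A × (1 mA / 0.001000 A) = 0.1895 mA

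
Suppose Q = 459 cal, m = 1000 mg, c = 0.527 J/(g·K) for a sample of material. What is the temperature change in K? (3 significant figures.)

Rearranging: ΔT = Q/(m·c).
Q = 459 cal = 1920 J; m = 1000 mg = 0.001000 kg; c = 0.527 J/(g·K) = 527.0 J/(kg·K).
ΔT = 3644 K

3640 K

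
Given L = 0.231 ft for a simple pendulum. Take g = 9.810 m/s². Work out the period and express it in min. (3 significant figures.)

0.00887 min

Directly: T = 2π√(L/g).
L = 0.231 ft = 0.07041 m; g = 9.810 m/s².
T = 0.5323 s
0.5323 s × (1 min / 60.00 s) = 0.008872 min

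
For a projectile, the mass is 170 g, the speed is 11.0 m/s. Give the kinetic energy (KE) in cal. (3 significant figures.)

2.46 cal

KE is given directly by: KE = ½mv².
m = 170 g = 0.1700 kg; v = 11.0 m/s.
KE = 10.29 J
10.29 J × (1 cal / 4.184 J) = 2.458 cal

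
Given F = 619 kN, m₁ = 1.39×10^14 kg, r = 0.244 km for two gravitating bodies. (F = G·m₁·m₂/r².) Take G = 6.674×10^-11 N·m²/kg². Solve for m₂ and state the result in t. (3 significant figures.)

3970 t

Rearranging F = G·m₁·m₂/r² for m₂: m₂ = F·r²/(G·m₁).
F = 619 kN = 6.190×10^5 N; m₁ = 1.39×10^14 kg; r = 0.244 km = 244.0 m; G = 6.674×10^-11 N·m²/kg².
m₂ = 3.973×10^6 kg
3.973×10^6 kg × (1 t / 1000 kg) = 3973 t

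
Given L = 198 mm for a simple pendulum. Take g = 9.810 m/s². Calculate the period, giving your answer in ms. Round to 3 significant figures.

893 ms

Directly: T = 2π√(L/g).
L = 198 mm = 0.1980 m; g = 9.810 m/s².
T = 0.8926 s
0.8926 s × (1 ms / 0.001000 s) = 892.6 ms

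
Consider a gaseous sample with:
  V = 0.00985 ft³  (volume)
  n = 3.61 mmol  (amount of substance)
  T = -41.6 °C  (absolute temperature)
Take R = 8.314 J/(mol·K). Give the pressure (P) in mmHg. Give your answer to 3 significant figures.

187 mmHg

From the ideal-gas law: P = nRT/V.
V = 0.00985 ft³ = 2.789×10^-4 m³; n = 3.61 mmol = 0.003610 mol; T = -41.6 °C = 231.5 K; R = 8.314 J/(mol·K).
P = 24916 Pa
24916 Pa × (1 mmHg / 133.3 Pa) = 186.9 mmHg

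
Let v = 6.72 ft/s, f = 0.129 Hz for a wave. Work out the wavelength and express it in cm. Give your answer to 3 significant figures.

Rearranging v = f·λ for λ: λ = v/f.
v = 6.72 ft/s = 2.048 m/s; f = 0.129 Hz.
λ = 15.88 m
15.88 m × (1 cm / 0.01000 m) = 1588 cm

1590 cm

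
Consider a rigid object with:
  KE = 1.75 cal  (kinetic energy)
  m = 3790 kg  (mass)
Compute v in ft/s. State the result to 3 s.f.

Rearranging: v = √(2·KE/m).
KE = 1.75 cal = 7.322 J; m = 3790 kg.
v = 0.06216 m/s
0.06216 m/s × (1 ft/s / 0.3048 m/s) = 0.2039 ft/s

0.204 ft/s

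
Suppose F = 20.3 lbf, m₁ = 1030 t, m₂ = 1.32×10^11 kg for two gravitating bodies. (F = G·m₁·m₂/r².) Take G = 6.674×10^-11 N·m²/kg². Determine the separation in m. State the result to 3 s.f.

Rearranging: r = √(G·m₁m₂/F).
F = 20.3 lbf = 90.30 N; m₁ = 1030 t = 1.030×10^6 kg; m₂ = 1.32×10^11 kg; G = 6.674×10^-11 N·m²/kg².
r = 317.0 m

317 m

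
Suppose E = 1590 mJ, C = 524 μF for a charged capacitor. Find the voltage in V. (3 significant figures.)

Rearranging: V = √(2E/C).
E = 1590 mJ = 1.590 J; C = 524 μF = 5.240×10^-4 F.
V = 77.90 V

77.9 V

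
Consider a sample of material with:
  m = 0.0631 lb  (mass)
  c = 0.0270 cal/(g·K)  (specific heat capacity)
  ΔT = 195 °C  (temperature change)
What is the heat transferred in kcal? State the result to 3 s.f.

0.151 kcal

Q is given directly by: Q = mcΔT.
m = 0.0631 lb = 0.02862 kg; c = 0.0270 cal/(g·K) = 113.0 J/(kg·K); ΔT = 195 °C = 195.0 K.
Q = 630.5 J
630.5 J × (1 kcal / 4184 J) = 0.1507 kcal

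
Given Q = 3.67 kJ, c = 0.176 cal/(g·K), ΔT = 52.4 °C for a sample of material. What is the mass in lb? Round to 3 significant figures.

Rearranging Q = m·c·ΔT for m: m = Q/(c·ΔT).
Q = 3.67 kJ = 3670 J; c = 0.176 cal/(g·K) = 736.4 J/(kg·K); ΔT = 52.4 °C = 52.40 K.
m = 0.09511 kg
0.09511 kg × (1 lb / 0.4536 kg) = 0.2097 lb

0.210 lb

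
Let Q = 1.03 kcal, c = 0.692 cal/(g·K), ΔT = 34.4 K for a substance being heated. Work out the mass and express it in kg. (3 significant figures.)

0.0433 kg

Rearranging: m = Q/(c·ΔT).
Q = 1.03 kcal = 4310 J; c = 0.692 cal/(g·K) = 2895 J/(kg·K); ΔT = 34.4 K.
m = 0.04327 kg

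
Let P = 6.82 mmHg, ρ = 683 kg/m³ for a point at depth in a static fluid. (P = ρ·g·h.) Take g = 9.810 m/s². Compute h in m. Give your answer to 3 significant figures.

Solving P = ρ·g·h for h: h = P/(ρ·g).
P = 6.82 mmHg = 909.3 Pa; ρ = 683 kg/m³; g = 9.810 m/s².
h = 0.1357 m

0.136 m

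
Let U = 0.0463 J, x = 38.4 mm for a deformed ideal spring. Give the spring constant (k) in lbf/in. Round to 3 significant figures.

0.359 lbf/in

Rearranging U = ½k·x² for k: k = 2U/x².
U = 0.0463 J; x = 38.4 mm = 0.03840 m.
k = 62.80 N/m
62.80 N/m × (1 lbf/in / 175.1 N/m) = 0.3586 lbf/in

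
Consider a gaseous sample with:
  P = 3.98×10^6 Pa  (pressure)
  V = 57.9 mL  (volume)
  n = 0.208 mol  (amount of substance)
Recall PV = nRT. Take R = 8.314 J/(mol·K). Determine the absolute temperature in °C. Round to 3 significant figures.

From the ideal-gas law: T = PV/(nR).
P = 3.98×10^6 Pa; V = 57.9 mL = 5.790×10^-5 m³; n = 0.208 mol; R = 8.314 J/(mol·K).
T = 133.3 K
133.3 K − 273.15 = -139.9 °C

-140 °C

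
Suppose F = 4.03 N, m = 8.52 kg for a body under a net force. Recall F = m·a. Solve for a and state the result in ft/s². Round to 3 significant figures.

Rearranging: a = F/m.
F = 4.03 N; m = 8.52 kg.
a = 0.4730 m/s²
0.4730 m/s² × (1 ft/s² / 0.3048 m/s²) = 1.552 ft/s²

1.55 ft/s²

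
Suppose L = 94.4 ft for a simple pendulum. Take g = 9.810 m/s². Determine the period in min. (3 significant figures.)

Directly: T = 2π√(L/g).
L = 94.4 ft = 28.77 m; g = 9.810 m/s².
T = 10.76 s
10.76 s × (1 min / 60.00 s) = 0.1793 min

0.179 min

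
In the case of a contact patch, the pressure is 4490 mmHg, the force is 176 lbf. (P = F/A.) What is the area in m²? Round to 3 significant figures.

0.00131 m²

Solving P = F/A for A: A = F/P.
P = 4490 mmHg = 5.986×10^5 Pa; F = 176 lbf = 782.9 N.
A = 0.001308 m²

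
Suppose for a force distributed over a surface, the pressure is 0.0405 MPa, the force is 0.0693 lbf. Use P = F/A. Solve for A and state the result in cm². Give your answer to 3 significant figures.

0.0761 cm²

Solving P = F/A for A: A = F/P.
P = 0.0405 MPa = 40500 Pa; F = 0.0693 lbf = 0.3083 N.
A = 7.611×10^-6 m²
7.611×10^-6 m² × (1 cm² / 1.000×10^-4 m²) = 0.07611 cm²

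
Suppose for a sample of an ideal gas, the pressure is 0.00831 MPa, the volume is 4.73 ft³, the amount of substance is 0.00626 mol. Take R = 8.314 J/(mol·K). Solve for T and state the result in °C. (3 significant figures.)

From the ideal-gas law: T = PV/(nR).
P = 0.00831 MPa = 8310 Pa; V = 4.73 ft³ = 0.1339 m³; n = 0.00626 mol; R = 8.314 J/(mol·K).
T = 21386 K
21386 K − 273.15 = 21113 °C

21100 °C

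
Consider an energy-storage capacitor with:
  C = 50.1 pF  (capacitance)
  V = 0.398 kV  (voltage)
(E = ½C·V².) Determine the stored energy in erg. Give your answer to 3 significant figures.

E is given directly by: E = ½CV².
C = 50.1 pF = 5.010×10^-11 F; V = 0.398 kV = 398.0 V.
E = 3.968×10^-6 J  (the unit combination reduces to kg·m²/s² = J)
3.968×10^-6 J × (1 erg / 1.000×10^-7 J) = 39.68 erg

39.7 erg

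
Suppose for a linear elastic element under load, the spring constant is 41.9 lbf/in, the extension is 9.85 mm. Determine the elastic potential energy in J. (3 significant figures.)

0.356 J

Directly: U = ½kx².
k = 41.9 lbf/in = 7338 N/m; x = 9.85 mm = 0.009850 m.
U = 0.3560 J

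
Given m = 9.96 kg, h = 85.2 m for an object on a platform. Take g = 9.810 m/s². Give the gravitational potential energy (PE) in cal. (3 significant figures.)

1990 cal

PE is given directly by: PE = mgh.
m = 9.96 kg; h = 85.2 m; g = 9.810 m/s².
PE = 8325 J
8325 J × (1 cal / 4.184 J) = 1990 cal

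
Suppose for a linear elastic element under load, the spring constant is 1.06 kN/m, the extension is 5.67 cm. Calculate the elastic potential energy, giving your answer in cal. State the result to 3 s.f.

0.407 cal

U is given directly by: U = ½kx².
k = 1.06 kN/m = 1060 N/m; x = 5.67 cm = 0.05670 m.
U = 1.704 J  (the unit combination reduces to kg·m²/s² = J)
1.704 J × (1 cal / 4.184 J) = 0.4072 cal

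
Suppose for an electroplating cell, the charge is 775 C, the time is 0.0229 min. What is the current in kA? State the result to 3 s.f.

0.564 kA

Rearranging: I = q/t.
q = 775 C; t = 0.0229 min = 1.374 s.
I = 564.0 A
564.0 A × (1 kA / 1000 A) = 0.5640 kA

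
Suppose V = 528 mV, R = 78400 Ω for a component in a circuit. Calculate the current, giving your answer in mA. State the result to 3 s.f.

From Ohm's law: I = V/R.
V = 528 mV = 0.5280 V; R = 78400 Ω.
I = 6.735×10^-6 A
6.735×10^-6 A × (1 mA / 0.001000 A) = 0.006735 mA

0.00673 mA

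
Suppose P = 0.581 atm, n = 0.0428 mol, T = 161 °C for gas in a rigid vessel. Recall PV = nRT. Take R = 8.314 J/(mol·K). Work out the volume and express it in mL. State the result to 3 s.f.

From the ideal-gas law: V = nRT/P.
P = 0.581 atm = 58870 Pa; n = 0.0428 mol; T = 161 °C = 434.1 K; R = 8.314 J/(mol·K).
V = 0.002624 m³
0.002624 m³ × (1 mL / 1.000×10^-6 m³) = 2624 mL

2620 mL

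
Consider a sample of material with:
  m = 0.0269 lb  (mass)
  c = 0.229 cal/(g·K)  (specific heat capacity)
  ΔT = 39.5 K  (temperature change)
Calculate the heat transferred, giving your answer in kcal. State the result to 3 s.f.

Directly: Q = mcΔT.
m = 0.0269 lb = 0.01220 kg; c = 0.229 cal/(g·K) = 958.1 J/(kg·K); ΔT = 39.5 K.
Q = 461.8 J  (the unit combination reduces to kg·m²/s² = J)
461.8 J × (1 kcal / 4184 J) = 0.1104 kcal

0.110 kcal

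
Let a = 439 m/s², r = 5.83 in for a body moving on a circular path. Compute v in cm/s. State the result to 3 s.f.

806 cm/s

Rearranging a = v²/r for v: v = √(a·r).
a = 439 m/s²; r = 5.83 in = 0.1481 m.
v = 8.063 m/s
8.063 m/s × (1 cm/s / 0.01000 m/s) = 806.3 cm/s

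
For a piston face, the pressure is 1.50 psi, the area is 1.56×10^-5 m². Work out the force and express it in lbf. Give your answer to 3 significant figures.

Rearranging: F = P·A.
P = 1.50 psi = 10342 Pa; A = 1.56×10^-5 m².
F = 0.1613 N  (the unit combination reduces to kg·m/s² = N)
0.1613 N × (1 lbf / 4.448 N) = 0.03627 lbf

0.0363 lbf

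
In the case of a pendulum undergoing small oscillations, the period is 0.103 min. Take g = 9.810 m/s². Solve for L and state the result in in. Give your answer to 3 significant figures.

374 in

Rearranging: L = g·(T/2π)².
T = 0.103 min = 6.180 s; g = 9.810 m/s².
L = 9.490 m
9.490 m × (1 in / 0.02540 m) = 373.6 in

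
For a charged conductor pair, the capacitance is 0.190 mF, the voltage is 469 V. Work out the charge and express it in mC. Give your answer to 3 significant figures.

Solving C = Q/V for Q: Q = CV.
C = 0.190 mF = 1.900×10^-4 F; V = 469 V.
Q = 0.08911 C
0.08911 C × (1 mC / 0.001000 C) = 89.11 mC

89.1 mC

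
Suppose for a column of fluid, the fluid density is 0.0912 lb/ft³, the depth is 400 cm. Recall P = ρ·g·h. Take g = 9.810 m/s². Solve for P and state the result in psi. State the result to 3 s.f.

Directly: P = ρgh.
ρ = 0.0912 lb/ft³ = 1.461 kg/m³; h = 400 cm = 4.000 m; g = 9.810 m/s².
P = 57.33 Pa
57.33 Pa × (1 psi / 6895 Pa) = 0.008314 psi

0.00831 psi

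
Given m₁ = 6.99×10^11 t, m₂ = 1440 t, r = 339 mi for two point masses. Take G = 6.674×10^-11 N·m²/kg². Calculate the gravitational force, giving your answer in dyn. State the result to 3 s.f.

22600 dyn

From Newton's law of gravitation: F = Gm₁m₂/r².
m₁ = 6.99×10^11 t = 6.990×10^14 kg; m₂ = 1440 t = 1.440×10^6 kg; r = 339 mi = 5.456×10^5 m; G = 6.674×10^-11 N·m²/kg².
F = 0.2257 N  (the unit combination reduces to kg·m/s² = N)
0.2257 N × (1 dyn / 1.000×10^-5 N) = 22570 dyn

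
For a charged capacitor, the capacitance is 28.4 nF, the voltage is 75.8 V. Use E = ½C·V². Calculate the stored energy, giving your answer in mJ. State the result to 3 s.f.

E is given directly by: E = ½CV².
C = 28.4 nF = 2.840×10^-8 F; V = 75.8 V.
E = 8.159×10^-5 J
8.159×10^-5 J × (1 mJ / 0.001000 J) = 0.08159 mJ

0.0816 mJ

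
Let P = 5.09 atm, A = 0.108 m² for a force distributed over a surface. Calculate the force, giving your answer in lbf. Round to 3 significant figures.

Solving P = F/A for F: F = P·A.
P = 5.09 atm = 5.157×10^5 Pa; A = 0.108 m².
F = 55700 N
55700 N × (1 lbf / 4.448 N) = 12522 lbf

12500 lbf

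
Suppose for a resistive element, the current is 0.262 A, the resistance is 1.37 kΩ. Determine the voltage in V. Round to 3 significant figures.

359 V

V is given directly by: V = IR.
I = 0.262 A; R = 1.37 kΩ = 1370 Ω.
V = 358.9 V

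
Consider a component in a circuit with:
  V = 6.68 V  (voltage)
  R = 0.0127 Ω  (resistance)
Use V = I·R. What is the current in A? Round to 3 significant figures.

526 A

Solving V = I·R for I: I = V/R.
V = 6.68 V; R = 0.0127 Ω.
I = 526.0 A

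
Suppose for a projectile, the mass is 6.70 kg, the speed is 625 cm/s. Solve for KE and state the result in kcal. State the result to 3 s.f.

Directly: KE = ½mv².
m = 6.70 kg; v = 625 cm/s = 6.250 m/s.
KE = 130.9 J
130.9 J × (1 kcal / 4184 J) = 0.03128 kcal

0.0313 kcal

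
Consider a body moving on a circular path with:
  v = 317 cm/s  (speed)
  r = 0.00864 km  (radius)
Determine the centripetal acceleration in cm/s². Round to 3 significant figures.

116 cm/s²

a is given directly by: a = v²/r.
v = 317 cm/s = 3.170 m/s; r = 0.00864 km = 8.640 m.
a = 1.163 m/s²
1.163 m/s² × (1 cm/s² / 0.01000 m/s²) = 116.3 cm/s²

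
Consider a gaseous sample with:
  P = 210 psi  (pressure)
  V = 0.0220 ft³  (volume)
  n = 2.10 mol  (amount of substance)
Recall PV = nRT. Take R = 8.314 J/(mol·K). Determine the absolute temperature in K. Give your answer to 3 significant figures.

51.7 K

From the ideal-gas law: T = PV/(nR).
P = 210 psi = 1.448×10^6 Pa; V = 0.0220 ft³ = 6.230×10^-4 m³; n = 2.10 mol; R = 8.314 J/(mol·K).
T = 51.66 K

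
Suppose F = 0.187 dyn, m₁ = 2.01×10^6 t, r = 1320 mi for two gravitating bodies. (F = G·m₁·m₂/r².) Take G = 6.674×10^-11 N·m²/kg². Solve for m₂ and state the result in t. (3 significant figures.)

62900 t

From Newton's law of gravitation: m₂ = F·r²/(G·m₁).
F = 0.187 dyn = 1.870×10^-6 N; m₁ = 2.01×10^6 t = 2.010×10^9 kg; r = 1320 mi = 2.124×10^6 m; G = 6.674×10^-11 N·m²/kg².
m₂ = 6.291×10^7 kg
6.291×10^7 kg × (1 t / 1000 kg) = 62908 t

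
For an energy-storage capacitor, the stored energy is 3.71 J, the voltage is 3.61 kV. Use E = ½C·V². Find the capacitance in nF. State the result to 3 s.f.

Solving E = ½C·V² for C: C = 2E/V².
E = 3.71 J; V = 3.61 kV = 3610 V.
C = 5.694×10^-7 F
5.694×10^-7 F × (1 nF / 1.000×10^-9 F) = 569.4 nF

569 nF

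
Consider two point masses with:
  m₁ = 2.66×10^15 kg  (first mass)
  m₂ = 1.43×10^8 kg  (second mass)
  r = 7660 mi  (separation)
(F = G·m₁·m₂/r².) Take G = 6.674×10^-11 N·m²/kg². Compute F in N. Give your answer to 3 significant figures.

0.167 N

From Newton's law of gravitation: F = Gm₁m₂/r².
m₁ = 2.66×10^15 kg; m₂ = 1.43×10^8 kg; r = 7660 mi = 1.233×10^7 m; G = 6.674×10^-11 N·m²/kg².
F = 0.1671 N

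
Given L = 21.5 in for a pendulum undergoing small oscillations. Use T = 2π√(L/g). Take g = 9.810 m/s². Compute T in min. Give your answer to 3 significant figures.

T is given directly by: T = 2π√(L/g).
L = 21.5 in = 0.5461 m; g = 9.810 m/s².
T = 1.482 s
1.482 s × (1 min / 60.00 s) = 0.02471 min

0.0247 min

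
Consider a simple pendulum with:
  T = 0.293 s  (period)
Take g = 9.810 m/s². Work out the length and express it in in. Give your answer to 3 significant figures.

0.840 in

Rearranging: L = g·(T/2π)².
T = 0.293 s; g = 9.810 m/s².
L = 0.02133 m
0.02133 m × (1 in / 0.02540 m) = 0.8399 in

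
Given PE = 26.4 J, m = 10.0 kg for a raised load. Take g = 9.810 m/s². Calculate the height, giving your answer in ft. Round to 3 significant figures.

0.883 ft

Solving PE = m·g·h for h: h = PE/(m·g).
PE = 26.4 J; m = 10.0 kg; g = 9.810 m/s².
h = 0.2691 m
0.2691 m × (1 ft / 0.3048 m) = 0.8829 ft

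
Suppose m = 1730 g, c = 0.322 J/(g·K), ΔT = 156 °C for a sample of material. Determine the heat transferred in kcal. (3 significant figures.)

20.8 kcal

Q is given directly by: Q = mcΔT.
m = 1730 g = 1.730 kg; c = 0.322 J/(g·K) = 322.0 J/(kg·K); ΔT = 156 °C = 156.0 K.
Q = 86901 J
86901 J × (1 kcal / 4184 J) = 20.77 kcal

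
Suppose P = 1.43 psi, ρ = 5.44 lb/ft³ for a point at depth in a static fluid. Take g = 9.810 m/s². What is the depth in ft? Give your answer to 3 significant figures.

Rearranging P = ρ·g·h for h: h = P/(ρ·g).
P = 1.43 psi = 9860 Pa; ρ = 5.44 lb/ft³ = 87.14 kg/m³; g = 9.810 m/s².
h = 11.53 m
11.53 m × (1 ft / 0.3048 m) = 37.84 ft

37.8 ft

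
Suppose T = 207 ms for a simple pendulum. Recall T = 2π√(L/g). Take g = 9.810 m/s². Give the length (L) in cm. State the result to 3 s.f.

Rearranging T = 2π√(L/g) for L: L = g·(T/2π)².
T = 207 ms = 0.2070 s; g = 9.810 m/s².
L = 0.01065 m
0.01065 m × (1 cm / 0.01000 m) = 1.065 cm

1.06 cm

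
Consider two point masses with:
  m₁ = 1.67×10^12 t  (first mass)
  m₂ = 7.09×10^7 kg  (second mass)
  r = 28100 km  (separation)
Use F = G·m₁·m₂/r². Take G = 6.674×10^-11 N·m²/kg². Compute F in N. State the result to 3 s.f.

0.0100 N

F is given directly by: F = Gm₁m₂/r².
m₁ = 1.67×10^12 t = 1.670×10^15 kg; m₂ = 7.09×10^7 kg; r = 28100 km = 2.810×10^7 m; G = 6.674×10^-11 N·m²/kg².
F = 0.01001 N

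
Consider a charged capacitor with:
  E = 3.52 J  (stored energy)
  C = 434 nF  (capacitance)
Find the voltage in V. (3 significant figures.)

Solving E = ½C·V² for V: V = √(2E/C).
E = 3.52 J; C = 434 nF = 4.340×10^-7 F.
V = 4028 V

4030 V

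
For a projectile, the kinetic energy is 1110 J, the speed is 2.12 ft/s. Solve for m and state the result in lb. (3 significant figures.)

Rearranging KE = ½mv² for m: m = 2·KE/v².
KE = 1110 J; v = 2.12 ft/s = 0.6462 m/s.
m = 5317 kg
5317 kg × (1 lb / 0.4536 kg) = 11722 lb

11700 lb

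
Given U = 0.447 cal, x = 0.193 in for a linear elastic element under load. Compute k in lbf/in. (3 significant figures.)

Rearranging U = ½k·x² for k: k = 2U/x².
U = 0.447 cal = 1.870 J; x = 0.193 in = 0.004902 m.
k = 1.556×10^5 N/m
1.556×10^5 N/m × (1 lbf/in / 175.1 N/m) = 888.8 lbf/in

889 lbf/in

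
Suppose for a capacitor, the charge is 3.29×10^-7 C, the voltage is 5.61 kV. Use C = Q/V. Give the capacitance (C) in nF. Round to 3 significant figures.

C is given directly by: C = Q/V.
Q = 3.29×10^-7 C; V = 5.61 kV = 5610 V.
C = 5.865×10^-11 F
5.865×10^-11 F × (1 nF / 1.000×10^-9 F) = 0.05865 nF

0.0586 nF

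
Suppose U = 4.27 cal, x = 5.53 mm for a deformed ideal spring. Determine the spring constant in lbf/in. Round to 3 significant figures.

Rearranging: k = 2U/x².
U = 4.27 cal = 17.87 J; x = 5.53 mm = 0.005530 m.
k = 1.168×10^6 N/m
1.168×10^6 N/m × (1 lbf/in / 175.1 N/m) = 6672 lbf/in

6670 lbf/in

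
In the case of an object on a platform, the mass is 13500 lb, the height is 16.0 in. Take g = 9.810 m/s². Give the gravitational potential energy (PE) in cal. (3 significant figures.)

5830 cal

Directly: PE = mgh.
m = 13500 lb = 6123 kg; h = 16.0 in = 0.4064 m; g = 9.810 m/s².
PE = 24413 J
24413 J × (1 cal / 4.184 J) = 5835 cal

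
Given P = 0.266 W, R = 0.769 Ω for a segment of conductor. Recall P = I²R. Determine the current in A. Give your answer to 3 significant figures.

Solving P = I²R for I: I = √(P/R).
P = 0.266 W; R = 0.769 Ω.
I = 0.5881 A

0.588 A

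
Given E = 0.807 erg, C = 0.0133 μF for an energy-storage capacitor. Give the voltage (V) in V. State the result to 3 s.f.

Solving E = ½C·V² for V: V = √(2E/C).
E = 0.807 erg = 8.070×10^-8 J; C = 0.0133 μF = 1.330×10^-8 F.
V = 3.484 V

3.48 V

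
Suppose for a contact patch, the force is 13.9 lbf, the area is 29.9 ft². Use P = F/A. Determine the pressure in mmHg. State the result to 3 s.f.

0.167 mmHg

P is given directly by: P = F/A.
F = 13.9 lbf = 61.83 N; A = 29.9 ft² = 2.778 m².
P = 22.26 Pa  (the unit combination reduces to kg/(m·s²) = Pa)
22.26 Pa × (1 mmHg / 133.3 Pa) = 0.1670 mmHg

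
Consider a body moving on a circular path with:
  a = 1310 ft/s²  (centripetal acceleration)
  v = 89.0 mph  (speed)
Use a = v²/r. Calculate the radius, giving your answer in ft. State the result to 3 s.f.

13.0 ft

Rearranging: r = v²/a.
a = 1310 ft/s² = 399.3 m/s²; v = 89.0 mph = 39.79 m/s.
r = 3.964 m
3.964 m × (1 ft / 0.3048 m) = 13.01 ft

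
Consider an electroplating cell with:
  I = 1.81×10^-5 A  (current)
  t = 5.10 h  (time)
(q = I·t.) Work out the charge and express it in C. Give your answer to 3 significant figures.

q is given directly by: q = It.
I = 1.81×10^-5 A; t = 5.10 h = 18360 s.
q = 0.3323 C  (the unit combination reduces to A·s = C)

0.332 C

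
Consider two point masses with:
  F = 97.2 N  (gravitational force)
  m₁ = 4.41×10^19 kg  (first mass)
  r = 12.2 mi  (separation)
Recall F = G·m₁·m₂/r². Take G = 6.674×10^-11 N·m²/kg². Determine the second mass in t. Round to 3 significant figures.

0.0127 t

From Newton's law of gravitation: m₂ = F·r²/(G·m₁).
F = 97.2 N; m₁ = 4.41×10^19 kg; r = 12.2 mi = 19634 m; G = 6.674×10^-11 N·m²/kg².
m₂ = 12.73 kg
12.73 kg × (1 t / 1000 kg) = 0.01273 t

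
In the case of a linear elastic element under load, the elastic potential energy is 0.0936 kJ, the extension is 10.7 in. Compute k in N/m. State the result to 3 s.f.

2530 N/m

Rearranging: k = 2U/x².
U = 0.0936 kJ = 93.60 J; x = 10.7 in = 0.2718 m.
k = 2534 N/m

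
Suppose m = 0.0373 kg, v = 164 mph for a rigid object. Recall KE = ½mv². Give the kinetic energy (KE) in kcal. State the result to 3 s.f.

0.0240 kcal

KE is given directly by: KE = ½mv².
m = 0.0373 kg; v = 164 mph = 73.31 m/s.
KE = 100.2 J
100.2 J × (1 kcal / 4184 J) = 0.02396 kcal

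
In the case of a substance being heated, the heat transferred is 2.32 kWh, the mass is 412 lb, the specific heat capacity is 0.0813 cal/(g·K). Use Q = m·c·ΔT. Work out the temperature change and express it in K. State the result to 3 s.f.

Rearranging: ΔT = Q/(m·c).
Q = 2.32 kWh = 8.352×10^6 J; m = 412 lb = 186.9 kg; c = 0.0813 cal/(g·K) = 340.2 J/(kg·K).
ΔT = 131.4 K

131 K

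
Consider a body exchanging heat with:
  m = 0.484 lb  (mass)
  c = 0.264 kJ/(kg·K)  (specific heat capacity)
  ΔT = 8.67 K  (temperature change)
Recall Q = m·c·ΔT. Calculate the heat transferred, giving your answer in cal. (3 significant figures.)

120 cal

Directly: Q = mcΔT.
m = 0.484 lb = 0.2195 kg; c = 0.264 kJ/(kg·K) = 264.0 J/(kg·K); ΔT = 8.67 K.
Q = 502.5 J
502.5 J × (1 cal / 4.184 J) = 120.1 cal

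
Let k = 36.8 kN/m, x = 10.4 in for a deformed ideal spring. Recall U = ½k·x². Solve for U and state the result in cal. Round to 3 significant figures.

U is given directly by: U = ½kx².
k = 36.8 kN/m = 36800 N/m; x = 10.4 in = 0.2642 m.
U = 1284 J
1284 J × (1 cal / 4.184 J) = 306.9 cal

307 cal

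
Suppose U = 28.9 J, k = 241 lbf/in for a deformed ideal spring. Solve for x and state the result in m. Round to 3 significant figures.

Solving U = ½k·x² for x: x = √(2U/k).
U = 28.9 J; k = 241 lbf/in = 42206 N/m.
x = 0.03701 m

0.0370 m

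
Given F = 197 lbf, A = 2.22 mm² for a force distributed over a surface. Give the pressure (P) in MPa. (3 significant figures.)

P is given directly by: P = F/A.
F = 197 lbf = 876.3 N; A = 2.22 mm² = 2.220×10^-6 m².
P = 3.947×10^8 Pa
3.947×10^8 Pa × (1 MPa / 1.000×10^6 Pa) = 394.7 MPa

395 MPa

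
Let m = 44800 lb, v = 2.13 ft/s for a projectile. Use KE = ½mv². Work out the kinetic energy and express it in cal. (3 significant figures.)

1020 cal

Directly: KE = ½mv².
m = 44800 lb = 20321 kg; v = 2.13 ft/s = 0.6492 m/s.
KE = 4283 J  (the unit combination reduces to kg·m²/s² = J)
4283 J × (1 cal / 4.184 J) = 1024 cal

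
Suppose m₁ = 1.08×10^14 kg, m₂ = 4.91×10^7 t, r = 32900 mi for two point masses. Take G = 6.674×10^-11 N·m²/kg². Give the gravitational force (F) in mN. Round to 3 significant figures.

126 mN

From Newton's law of gravitation: F = Gm₁m₂/r².
m₁ = 1.08×10^14 kg; m₂ = 4.91×10^7 t = 4.910×10^10 kg; r = 32900 mi = 5.295×10^7 m; G = 6.674×10^-11 N·m²/kg².
F = 0.1262 N  (the unit combination reduces to kg·m/s² = N)
0.1262 N × (1 mN / 0.001000 N) = 126.2 mN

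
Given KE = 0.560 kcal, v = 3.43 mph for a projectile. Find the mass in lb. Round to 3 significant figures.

4390 lb

Rearranging KE = ½mv² for m: m = 2·KE/v².
KE = 0.560 kcal = 2343 J; v = 3.43 mph = 1.533 m/s.
m = 1993 kg
1993 kg × (1 lb / 0.4536 kg) = 4394 lb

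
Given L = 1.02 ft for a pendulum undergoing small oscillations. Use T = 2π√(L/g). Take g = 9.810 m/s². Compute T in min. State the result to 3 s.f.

0.0186 min

Directly: T = 2π√(L/g).
L = 1.02 ft = 0.3109 m; g = 9.810 m/s².
T = 1.119 s
1.119 s × (1 min / 60.00 s) = 0.01864 min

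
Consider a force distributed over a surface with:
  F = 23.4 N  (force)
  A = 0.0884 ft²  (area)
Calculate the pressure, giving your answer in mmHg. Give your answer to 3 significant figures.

Directly: P = F/A.
F = 23.4 N; A = 0.0884 ft² = 0.008213 m².
P = 2849 Pa
2849 Pa × (1 mmHg / 133.3 Pa) = 21.37 mmHg

21.4 mmHg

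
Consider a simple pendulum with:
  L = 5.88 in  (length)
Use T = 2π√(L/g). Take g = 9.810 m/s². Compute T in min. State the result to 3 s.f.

0.0129 min

Directly: T = 2π√(L/g).
L = 5.88 in = 0.1494 m; g = 9.810 m/s².
T = 0.7753 s
0.7753 s × (1 min / 60.00 s) = 0.01292 min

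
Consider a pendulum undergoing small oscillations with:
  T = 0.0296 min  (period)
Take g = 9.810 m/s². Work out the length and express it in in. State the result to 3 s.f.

30.9 in

Rearranging T = 2π√(L/g) for L: L = g·(T/2π)².
T = 0.0296 min = 1.776 s; g = 9.810 m/s².
L = 0.7838 m
0.7838 m × (1 in / 0.02540 m) = 30.86 in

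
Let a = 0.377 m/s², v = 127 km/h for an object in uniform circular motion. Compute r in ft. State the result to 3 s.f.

Solving a = v²/r for r: r = v²/a.
a = 0.377 m/s²; v = 127 km/h = 35.28 m/s.
r = 3301 m
3301 m × (1 ft / 0.3048 m) = 10830 ft

10800 ft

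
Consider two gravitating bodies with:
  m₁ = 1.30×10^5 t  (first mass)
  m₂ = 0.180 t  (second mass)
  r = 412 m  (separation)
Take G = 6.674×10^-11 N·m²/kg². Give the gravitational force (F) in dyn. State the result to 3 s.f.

Directly: F = Gm₁m₂/r².
m₁ = 1.30×10^5 t = 1.300×10^8 kg; m₂ = 0.180 t = 180.0 kg; r = 412 m; G = 6.674×10^-11 N·m²/kg².
F = 9.200×10^-6 N
9.200×10^-6 N × (1 dyn / 1.000×10^-5 N) = 0.9200 dyn

0.920 dyn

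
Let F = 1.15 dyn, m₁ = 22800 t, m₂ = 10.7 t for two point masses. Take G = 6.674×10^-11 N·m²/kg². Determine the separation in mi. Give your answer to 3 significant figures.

0.739 mi

From Newton's law of gravitation: r = √(G·m₁m₂/F).
F = 1.15 dyn = 1.150×10^-5 N; m₁ = 22800 t = 2.280×10^7 kg; m₂ = 10.7 t = 10700 kg; G = 6.674×10^-11 N·m²/kg².
r = 1190 m
1190 m × (1 mi / 1609 m) = 0.7394 mi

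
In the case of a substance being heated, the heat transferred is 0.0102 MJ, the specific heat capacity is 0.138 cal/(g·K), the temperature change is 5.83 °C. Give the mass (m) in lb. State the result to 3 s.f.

Solving Q = m·c·ΔT for m: m = Q/(c·ΔT).
Q = 0.0102 MJ = 10200 J; c = 0.138 cal/(g·K) = 577.4 J/(kg·K); ΔT = 5.83 °C = 5.830 K.
m = 3.030 kg
3.030 kg × (1 lb / 0.4536 kg) = 6.680 lb

6.68 lb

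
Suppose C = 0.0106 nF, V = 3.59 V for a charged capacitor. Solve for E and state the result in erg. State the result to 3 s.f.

6.83×10^-4 erg

E is given directly by: E = ½CV².
C = 0.0106 nF = 1.060×10^-11 F; V = 3.59 V.
E = 6.831×10^-11 J
6.831×10^-11 J × (1 erg / 1.000×10^-7 J) = 6.831×10^-4 erg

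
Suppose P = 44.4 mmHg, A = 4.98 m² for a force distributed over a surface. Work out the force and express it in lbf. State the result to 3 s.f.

Rearranging: F = P·A.
P = 44.4 mmHg = 5919 Pa; A = 4.98 m².
F = 29479 N
29479 N × (1 lbf / 4.448 N) = 6627 lbf

6630 lbf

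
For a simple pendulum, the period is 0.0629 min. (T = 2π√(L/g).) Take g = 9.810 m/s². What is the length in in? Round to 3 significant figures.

Solving T = 2π√(L/g) for L: L = g·(T/2π)².
T = 0.0629 min = 3.774 s; g = 9.810 m/s².
L = 3.539 m
3.539 m × (1 in / 0.02540 m) = 139.3 in

139 in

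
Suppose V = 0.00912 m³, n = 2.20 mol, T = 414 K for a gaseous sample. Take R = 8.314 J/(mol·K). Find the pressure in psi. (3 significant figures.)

Directly: P = nRT/V.
V = 0.00912 m³; n = 2.20 mol; T = 414 K; R = 8.314 J/(mol·K).
P = 8.303×10^5 Pa
8.303×10^5 Pa × (1 psi / 6895 Pa) = 120.4 psi

120 psi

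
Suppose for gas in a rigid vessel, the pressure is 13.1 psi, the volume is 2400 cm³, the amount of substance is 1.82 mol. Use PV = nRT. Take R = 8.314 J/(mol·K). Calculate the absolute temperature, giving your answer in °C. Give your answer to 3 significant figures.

-259 °C

Solving PV = nRT for T: T = PV/(nR).
P = 13.1 psi = 90321 Pa; V = 2400 cm³ = 0.002400 m³; n = 1.82 mol; R = 8.314 J/(mol·K).
T = 14.33 K
14.33 K − 273.15 = -258.8 °C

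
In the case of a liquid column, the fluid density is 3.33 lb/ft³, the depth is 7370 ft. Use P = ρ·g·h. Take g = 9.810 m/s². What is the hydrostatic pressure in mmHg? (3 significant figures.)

P is given directly by: P = ρgh.
ρ = 3.33 lb/ft³ = 53.34 kg/m³; h = 7370 ft = 2246 m; g = 9.810 m/s².
P = 1.175×10^6 Pa
1.175×10^6 Pa × (1 mmHg / 133.3 Pa) = 8817 mmHg

8820 mmHg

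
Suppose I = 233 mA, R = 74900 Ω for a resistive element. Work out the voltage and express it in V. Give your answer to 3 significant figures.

17500 V

From Ohm's law: V = IR.
I = 233 mA = 0.2330 A; R = 74900 Ω.
V = 17452 V  (the unit combination reduces to kg·m²/(A·s³) = V)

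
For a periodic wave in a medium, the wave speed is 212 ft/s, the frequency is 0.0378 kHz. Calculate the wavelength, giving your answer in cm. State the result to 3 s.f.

171 cm

Rearranging v = f·λ for λ: λ = v/f.
v = 212 ft/s = 64.62 m/s; f = 0.0378 kHz = 37.80 Hz.
λ = 1.709 m
1.709 m × (1 cm / 0.01000 m) = 170.9 cm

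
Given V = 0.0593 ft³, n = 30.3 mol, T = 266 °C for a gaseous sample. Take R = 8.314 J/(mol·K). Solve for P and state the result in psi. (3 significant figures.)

11700 psi

From the ideal-gas law: P = nRT/V.
V = 0.0593 ft³ = 0.001679 m³; n = 30.3 mol; T = 266 °C = 539.1 K; R = 8.314 J/(mol·K).
P = 8.088×10^7 Pa
8.088×10^7 Pa × (1 psi / 6895 Pa) = 11731 psi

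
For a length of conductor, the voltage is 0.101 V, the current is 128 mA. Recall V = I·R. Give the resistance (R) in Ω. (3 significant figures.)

0.789 Ω

Solving V = I·R for R: R = V/I.
V = 0.101 V; I = 128 mA = 0.1280 A.
R = 0.7891 Ω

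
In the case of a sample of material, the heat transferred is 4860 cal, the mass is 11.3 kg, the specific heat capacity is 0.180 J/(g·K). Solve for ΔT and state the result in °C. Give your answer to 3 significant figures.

10.0 °C

Rearranging: ΔT = Q/(m·c).
Q = 4860 cal = 20334 J; m = 11.3 kg; c = 0.180 J/(g·K) = 180.0 J/(kg·K).
ΔT = 9.997 K
Since 1 °C = 1 K, 9.997 °C.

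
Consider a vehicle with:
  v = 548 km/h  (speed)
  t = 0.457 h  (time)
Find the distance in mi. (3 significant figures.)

Rearranging: d = v·t.
v = 548 km/h = 152.2 m/s; t = 0.457 h = 1645 s.
d = 2.504×10^5 m
2.504×10^5 m × (1 mi / 1609 m) = 155.6 mi

156 mi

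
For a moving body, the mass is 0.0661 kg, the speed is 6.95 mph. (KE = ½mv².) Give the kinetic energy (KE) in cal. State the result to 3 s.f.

0.0763 cal

Directly: KE = ½mv².
m = 0.0661 kg; v = 6.95 mph = 3.107 m/s.
KE = 0.3190 J
0.3190 J × (1 cal / 4.184 J) = 0.07625 cal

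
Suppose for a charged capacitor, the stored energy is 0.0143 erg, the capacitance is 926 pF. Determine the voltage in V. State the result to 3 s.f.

1.76 V

Rearranging: V = √(2E/C).
E = 0.0143 erg = 1.430×10^-9 J; C = 926 pF = 9.260×10^-10 F.
V = 1.757 V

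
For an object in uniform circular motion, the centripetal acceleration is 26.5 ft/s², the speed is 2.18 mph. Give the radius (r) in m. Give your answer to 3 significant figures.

Rearranging: r = v²/a.
a = 26.5 ft/s² = 8.077 m/s²; v = 2.18 mph = 0.9745 m/s.
r = 0.1176 m

0.118 m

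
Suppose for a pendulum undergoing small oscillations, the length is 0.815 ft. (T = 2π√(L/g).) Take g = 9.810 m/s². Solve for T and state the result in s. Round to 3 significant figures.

1.00 s

T is given directly by: T = 2π√(L/g).
L = 0.815 ft = 0.2484 m; g = 9.810 m/s².
T = 0.9998 s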